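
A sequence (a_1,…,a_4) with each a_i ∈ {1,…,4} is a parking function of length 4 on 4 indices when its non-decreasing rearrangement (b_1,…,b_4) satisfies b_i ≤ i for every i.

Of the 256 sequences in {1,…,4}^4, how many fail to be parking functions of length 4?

131

#PF = (4+1−4)·(4+1)^{4−1} = 1×125 = 125
Example (3,3,3,2) → sorted (2,3,3,3): b_1=2>1, not a PF.
Total 256; non-PF = 256−125 = 131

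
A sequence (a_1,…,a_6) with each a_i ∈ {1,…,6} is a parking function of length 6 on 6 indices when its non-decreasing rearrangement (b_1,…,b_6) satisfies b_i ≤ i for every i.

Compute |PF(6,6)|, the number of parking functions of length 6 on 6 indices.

Count = (6+1−6)·(6+1)^{6−1} = 1×16807 = 16807
Example (6,3,1,4,2,1) → sorted (1,1,2,3,4,6): b_i ≤ i ∀i, a PF.

16807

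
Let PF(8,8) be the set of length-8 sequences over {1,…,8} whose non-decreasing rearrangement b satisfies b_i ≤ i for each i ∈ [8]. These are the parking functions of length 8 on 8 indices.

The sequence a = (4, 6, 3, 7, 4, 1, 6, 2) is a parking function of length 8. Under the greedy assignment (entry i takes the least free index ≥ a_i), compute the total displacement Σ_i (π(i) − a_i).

Σπ = 8·9/2 = 36 (π permutes [8]); Σa = 4+6+3+7+4+1+6+2 = 33; disp = 36−33 = 3.

3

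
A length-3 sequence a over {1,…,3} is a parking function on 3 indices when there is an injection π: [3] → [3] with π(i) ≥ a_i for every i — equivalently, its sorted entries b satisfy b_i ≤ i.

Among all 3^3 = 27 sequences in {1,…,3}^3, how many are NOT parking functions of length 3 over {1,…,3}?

11

|PF| = (4−3)·4^(3−1) = 1×16 = 16 (Pollak)
Check (3,2,2) → sorted (2,2,3): b_1=2>1, not a PF.
So 27 − 16 = 11 fail.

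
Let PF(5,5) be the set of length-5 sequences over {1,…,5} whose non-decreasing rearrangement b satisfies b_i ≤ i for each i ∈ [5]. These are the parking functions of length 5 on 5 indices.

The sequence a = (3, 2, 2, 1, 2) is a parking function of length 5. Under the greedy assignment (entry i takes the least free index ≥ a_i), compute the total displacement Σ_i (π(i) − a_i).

Σπ(i) = 1+…+5 = 15; Σa = 3+2+2+1+2 = 10; disp = 15−10 = 5.

5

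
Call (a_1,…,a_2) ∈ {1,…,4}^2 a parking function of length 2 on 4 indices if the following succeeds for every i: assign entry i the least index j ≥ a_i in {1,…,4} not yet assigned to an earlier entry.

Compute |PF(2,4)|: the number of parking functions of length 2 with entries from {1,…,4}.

15

Count = 3·5^1 = 3 · 5 = 15
Example (4,2) → sorted (2,4): b_i ≤ 2+i ∀i, a PF.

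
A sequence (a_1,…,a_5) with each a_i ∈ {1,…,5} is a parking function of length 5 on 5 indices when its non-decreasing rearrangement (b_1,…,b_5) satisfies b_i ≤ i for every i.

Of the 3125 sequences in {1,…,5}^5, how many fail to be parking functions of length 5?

#PF = 1·6^4 = 1×1296 = 1296
One tuple (2,5,4,3,5) → sorted (2,3,4,5,5): b_1=2>1, not a PF.
5^5 − 1296 = 3125 − 1296 = 1829

1829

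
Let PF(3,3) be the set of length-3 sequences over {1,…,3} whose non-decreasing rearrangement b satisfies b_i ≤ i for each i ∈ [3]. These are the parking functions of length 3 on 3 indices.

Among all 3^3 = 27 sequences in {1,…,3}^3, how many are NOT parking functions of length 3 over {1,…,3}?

11

|PF(3,3)| = (4−3)·4^(3−1) = 1×16 = 16
One tuple (3,2,3) → sorted (2,3,3): b_1=2>1, not a PF.
Total 27; non-PF = 27−16 = 11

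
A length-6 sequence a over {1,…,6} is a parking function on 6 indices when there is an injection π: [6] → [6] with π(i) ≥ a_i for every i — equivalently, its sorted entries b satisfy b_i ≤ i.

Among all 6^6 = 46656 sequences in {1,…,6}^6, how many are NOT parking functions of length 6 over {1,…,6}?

29849

|PF(6,6)| = (7−6)·7^(6−1) = 1 · 16807 = 16807 [KW]
Check (3,3,6,3,6,5) → sorted (3,3,3,5,6,6): b_1=3>1, not a PF.
6^6 − 16807 = 46656 − 16807 = 29849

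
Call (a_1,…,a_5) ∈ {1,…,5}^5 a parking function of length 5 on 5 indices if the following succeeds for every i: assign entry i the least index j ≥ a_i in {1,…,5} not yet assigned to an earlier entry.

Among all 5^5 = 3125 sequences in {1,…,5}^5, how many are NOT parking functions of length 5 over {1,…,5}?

|PF| = 1·6^4 = 1 · 1296 = 1296 (Pollak)
Example (4,3,3,3,4) → sorted (3,3,3,4,4): b_1=3>1, not a PF.
Total 3125; non-PF = 3125−1296 = 1829

1829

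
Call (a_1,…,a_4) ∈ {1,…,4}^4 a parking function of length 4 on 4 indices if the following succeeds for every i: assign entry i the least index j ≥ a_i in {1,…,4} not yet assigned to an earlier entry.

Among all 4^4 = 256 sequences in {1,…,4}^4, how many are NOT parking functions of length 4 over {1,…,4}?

|PF(4,4)| = 1·5^3 = 1 · 125 = 125 (Konheim–Weiss)
Check (4,4,2,1) → sorted (1,2,4,4): b_3=4>3, not a PF.
Total 256; non-PF = 256−125 = 131

131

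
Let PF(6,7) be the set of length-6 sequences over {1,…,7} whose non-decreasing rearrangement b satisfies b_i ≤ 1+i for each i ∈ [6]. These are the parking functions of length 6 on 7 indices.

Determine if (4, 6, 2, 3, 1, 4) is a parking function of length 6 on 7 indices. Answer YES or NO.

Sorted: b = (1, 2, 3, 4, 4, 6).
  b_1=1 ≤ 2
  b_2=2 ≤ 3
  b_3=3 ≤ 4
  b_4=4 ≤ 5
  b_5=4 ≤ 6
  b_6=6 ≤ 7
All bounds hold ⇒ YES

YES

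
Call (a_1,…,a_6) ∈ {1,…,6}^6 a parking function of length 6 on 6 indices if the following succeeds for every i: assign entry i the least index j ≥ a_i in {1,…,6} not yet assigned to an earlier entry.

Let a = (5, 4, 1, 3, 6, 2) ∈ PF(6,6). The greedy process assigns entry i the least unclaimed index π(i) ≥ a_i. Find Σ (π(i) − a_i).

Σπ = 6·7/2 = 21 (π permutes [6]); Σa = 5+4+1+3+6+2 = 21; disp = 21−21 = 0.

0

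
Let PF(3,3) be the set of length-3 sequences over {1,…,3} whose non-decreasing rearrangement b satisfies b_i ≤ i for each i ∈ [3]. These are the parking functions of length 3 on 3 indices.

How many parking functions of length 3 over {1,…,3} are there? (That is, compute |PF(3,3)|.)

Count = (3−3+1)·(3+1)^(3−1) = 1 · 16 = 16 (Pollak)
E.g. (1,3,1) → sorted (1,1,3): b_i ≤ i ∀i, a PF.

16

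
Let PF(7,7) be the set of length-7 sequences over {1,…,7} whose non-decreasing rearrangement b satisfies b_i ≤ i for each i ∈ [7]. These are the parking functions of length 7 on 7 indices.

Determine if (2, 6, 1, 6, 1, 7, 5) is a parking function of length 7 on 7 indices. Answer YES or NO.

Sorted: b = (1, 1, 2, 5, 6, 6, 7).
  b_1=1 ≤ 1
  b_2=1 ≤ 2
  b_3=2 ≤ 3
  b_4=5 > 4
  fails at i=4 ⇒ NO

NO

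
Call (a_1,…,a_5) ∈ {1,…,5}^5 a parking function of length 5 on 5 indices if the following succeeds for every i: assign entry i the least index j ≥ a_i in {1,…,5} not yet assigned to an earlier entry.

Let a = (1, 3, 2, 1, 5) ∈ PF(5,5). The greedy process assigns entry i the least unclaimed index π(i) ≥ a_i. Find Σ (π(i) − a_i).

3

Σπ = 15 ({1..5} each once); Σa = 1+3+2+1+5 = 12; disp = 15−12 = 3.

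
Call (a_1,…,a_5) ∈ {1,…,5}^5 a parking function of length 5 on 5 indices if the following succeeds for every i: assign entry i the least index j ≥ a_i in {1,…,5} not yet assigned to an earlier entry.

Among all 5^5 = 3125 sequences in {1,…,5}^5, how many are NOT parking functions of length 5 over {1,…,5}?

1829

|PF(5,5)| = (5+1−5)·(5+1)^{5−1} = 1·1296 = 1296
One tuple (5,5,2,3,5) → sorted (2,3,5,5,5): b_1=2>1, not a PF.
So 3125 − 1296 = 1829 fail.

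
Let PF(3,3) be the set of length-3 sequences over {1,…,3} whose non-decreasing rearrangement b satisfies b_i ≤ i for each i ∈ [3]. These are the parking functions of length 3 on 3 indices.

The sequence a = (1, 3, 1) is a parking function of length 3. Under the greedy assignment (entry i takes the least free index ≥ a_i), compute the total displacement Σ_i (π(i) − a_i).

1

Σπ(i) = 1+…+3 = 6; Σa = 1+3+1 = 5; disp = 6−5 = 1.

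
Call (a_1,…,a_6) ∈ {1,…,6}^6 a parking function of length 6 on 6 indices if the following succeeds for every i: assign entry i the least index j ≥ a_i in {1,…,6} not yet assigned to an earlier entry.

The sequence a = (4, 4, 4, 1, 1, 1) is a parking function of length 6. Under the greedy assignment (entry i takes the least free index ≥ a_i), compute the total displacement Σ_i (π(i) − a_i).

Σπ = 21 ({1..6} each once); Σa = 4+4+4+1+1+1 = 15; disp = 21−15 = 6.

6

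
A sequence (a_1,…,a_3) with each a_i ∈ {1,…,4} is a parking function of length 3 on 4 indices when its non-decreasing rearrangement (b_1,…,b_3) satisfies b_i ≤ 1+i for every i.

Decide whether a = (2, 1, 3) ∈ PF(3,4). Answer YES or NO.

Order a: b = (1, 2, 3).
  b_1=1 ≤ 2
  b_2=2 ≤ 3
  b_3=3 ≤ 4
All bounds hold ⇒ YES

YES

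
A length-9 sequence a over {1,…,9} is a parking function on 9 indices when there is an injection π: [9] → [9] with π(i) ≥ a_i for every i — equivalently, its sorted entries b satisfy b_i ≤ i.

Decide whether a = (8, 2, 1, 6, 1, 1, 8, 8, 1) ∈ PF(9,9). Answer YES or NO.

Sorted: b = (1, 1, 1, 1, 2, 6, 8, 8, 8).
  b_1=1 ≤ 1
  b_2=1 ≤ 2
  b_3=1 ≤ 3
  b_4=1 ≤ 4
  b_5=2 ≤ 5
  b_6=6 ≤ 6
  b_7=8 > 7
  fails at i=7 ⇒ NO

NO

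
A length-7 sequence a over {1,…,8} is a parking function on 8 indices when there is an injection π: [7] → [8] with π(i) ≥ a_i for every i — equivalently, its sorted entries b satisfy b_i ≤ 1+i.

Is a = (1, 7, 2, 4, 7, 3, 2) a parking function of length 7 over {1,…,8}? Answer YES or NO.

YES

Sorted: b = (1, 2, 2, 3, 4, 7, 7).
  b_1=1 ≤ 2
  b_2=2 ≤ 3
  b_3=2 ≤ 4
  b_4=3 ≤ 5
  b_5=4 ≤ 6
  b_6=7 ≤ 7
  b_7=7 ≤ 8
All bounds hold ⇒ YES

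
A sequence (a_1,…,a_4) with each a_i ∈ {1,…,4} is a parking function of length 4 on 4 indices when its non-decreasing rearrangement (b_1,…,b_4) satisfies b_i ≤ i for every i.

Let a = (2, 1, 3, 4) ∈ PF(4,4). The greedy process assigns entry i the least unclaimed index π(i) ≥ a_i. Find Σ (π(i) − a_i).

Σπ = 10 ({1..4} each once); Σa = 2+1+3+4 = 10; disp = 10−10 = 0.

0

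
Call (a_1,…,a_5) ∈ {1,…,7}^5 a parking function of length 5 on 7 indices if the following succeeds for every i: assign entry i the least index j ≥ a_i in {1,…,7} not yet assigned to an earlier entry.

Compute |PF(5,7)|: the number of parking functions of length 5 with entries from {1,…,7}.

12288

Count = 3·8^4 = 3×4096 = 12288 (Pollak)
Check (3,3,4,4,5) → sorted (3,3,4,4,5): b_i ≤ 2+i ∀i, a PF.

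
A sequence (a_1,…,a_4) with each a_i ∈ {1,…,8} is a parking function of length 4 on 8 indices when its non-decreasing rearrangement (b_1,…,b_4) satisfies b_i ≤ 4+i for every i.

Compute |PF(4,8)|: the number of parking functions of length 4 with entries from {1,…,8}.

3645

|PF| = 5·9^3 = 5 · 729 = 3645
Check (8,1,3,5) → sorted (1,3,5,8): b_i ≤ 4+i ∀i, a PF.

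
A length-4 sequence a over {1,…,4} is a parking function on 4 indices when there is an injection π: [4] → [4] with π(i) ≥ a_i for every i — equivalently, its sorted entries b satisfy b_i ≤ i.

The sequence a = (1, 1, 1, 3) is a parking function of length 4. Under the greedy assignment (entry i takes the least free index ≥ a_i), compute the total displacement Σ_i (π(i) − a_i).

Σπ(i) = 1+…+4 = 10; Σa = 1+1+1+3 = 6; disp = 10−6 = 4.

4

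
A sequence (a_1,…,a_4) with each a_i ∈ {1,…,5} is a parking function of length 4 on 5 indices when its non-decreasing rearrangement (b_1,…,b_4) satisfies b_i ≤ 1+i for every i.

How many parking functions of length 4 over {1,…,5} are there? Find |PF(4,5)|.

432

#PF = (6−4)·6^(4−1) = 2 · 216 = 432 [KW]
One tuple (2,1,1,3) → sorted (1,1,2,3): b_i ≤ 1+i ∀i, a PF.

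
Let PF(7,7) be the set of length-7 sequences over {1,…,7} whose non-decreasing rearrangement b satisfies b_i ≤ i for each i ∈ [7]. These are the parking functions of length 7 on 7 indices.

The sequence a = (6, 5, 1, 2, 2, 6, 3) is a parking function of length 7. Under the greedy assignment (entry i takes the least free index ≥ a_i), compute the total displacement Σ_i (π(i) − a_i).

Σπ = 7·8/2 = 28 (π permutes [7]); Σa = 6+5+1+2+2+6+3 = 25; disp = 28−25 = 3.

3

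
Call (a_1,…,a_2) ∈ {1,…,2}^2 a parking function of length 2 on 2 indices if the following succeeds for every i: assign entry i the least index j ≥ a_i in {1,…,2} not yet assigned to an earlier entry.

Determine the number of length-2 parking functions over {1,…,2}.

|PF(2,2)| = (2+1−2)·(2+1)^{2−1} = 1 · 3 = 3 (Pollak)
Check (1,1) → sorted (1,1): b_i ≤ i ∀i, a PF.

3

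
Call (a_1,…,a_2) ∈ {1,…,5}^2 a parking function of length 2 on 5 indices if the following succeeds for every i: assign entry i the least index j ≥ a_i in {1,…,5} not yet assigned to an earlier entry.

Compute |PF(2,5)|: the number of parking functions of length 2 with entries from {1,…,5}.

24

Count = 4·6^1 = 4 · 6 = 24 (Pollak)
E.g. (1,1) → sorted (1,1): b_i ≤ 3+i ∀i, a PF.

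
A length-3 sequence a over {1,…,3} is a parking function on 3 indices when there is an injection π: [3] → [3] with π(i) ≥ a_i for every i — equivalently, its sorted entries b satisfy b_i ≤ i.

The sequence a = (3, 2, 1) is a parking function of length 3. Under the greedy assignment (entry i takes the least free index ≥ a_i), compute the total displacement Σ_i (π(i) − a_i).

0

Σπ(i) = 1+…+3 = 6; Σa = 3+2+1 = 6; disp = 6−6 = 0.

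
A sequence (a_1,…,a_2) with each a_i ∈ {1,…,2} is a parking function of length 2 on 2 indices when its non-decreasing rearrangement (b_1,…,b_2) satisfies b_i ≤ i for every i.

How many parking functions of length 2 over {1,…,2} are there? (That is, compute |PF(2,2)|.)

3

Count = 1·3^1 = 1 · 3 = 3 [KW]
One tuple (1,2) → sorted (1,2): b_i ≤ i ∀i, a PF.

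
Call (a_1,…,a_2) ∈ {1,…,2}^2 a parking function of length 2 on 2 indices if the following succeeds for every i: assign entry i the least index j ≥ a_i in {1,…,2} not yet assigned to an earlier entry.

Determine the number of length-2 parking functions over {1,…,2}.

#PF = (2+1−2)·(2+1)^{2−1} = 1×3 = 3 (Konheim–Weiss)
Example (1,2) → sorted (1,2): b_i ≤ i ∀i, a PF.

3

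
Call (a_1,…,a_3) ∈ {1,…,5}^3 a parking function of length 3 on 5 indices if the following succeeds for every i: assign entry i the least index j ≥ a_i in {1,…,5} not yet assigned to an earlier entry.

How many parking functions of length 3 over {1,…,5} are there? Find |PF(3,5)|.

108

|PF| = (6−3)·6^(3−1) = 3×36 = 108 (Konheim–Weiss)
One tuple (2,4,3) → sorted (2,3,4): b_i ≤ 2+i ∀i, a PF.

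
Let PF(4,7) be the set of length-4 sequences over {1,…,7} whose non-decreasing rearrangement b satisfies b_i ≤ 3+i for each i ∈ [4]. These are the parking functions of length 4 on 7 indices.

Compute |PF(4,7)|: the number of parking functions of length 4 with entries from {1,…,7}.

|PF(4,7)| = (8−4)·8^(4−1) = 4×512 = 2048 [KW]
Check (2,1,4,4) → sorted (1,2,4,4): b_i ≤ 3+i ∀i, a PF.

2048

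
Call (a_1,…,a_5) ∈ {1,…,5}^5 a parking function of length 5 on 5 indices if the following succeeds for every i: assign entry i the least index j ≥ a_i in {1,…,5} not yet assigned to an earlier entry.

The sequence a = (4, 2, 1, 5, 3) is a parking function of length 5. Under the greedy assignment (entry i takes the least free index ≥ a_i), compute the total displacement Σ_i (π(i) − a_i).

0

Σπ = 15 ({1..5} each once); Σa = 4+2+1+5+3 = 15; disp = 15−15 = 0.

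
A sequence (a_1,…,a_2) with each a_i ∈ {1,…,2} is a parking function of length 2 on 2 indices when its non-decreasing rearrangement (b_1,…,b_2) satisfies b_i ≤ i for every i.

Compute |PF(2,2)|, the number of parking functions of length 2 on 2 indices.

3

|PF(2,2)| = (2+1−2)·(2+1)^{2−1} = 1 · 3 = 3 (Konheim–Weiss)
Example (1,2) → sorted (1,2): b_i ≤ i ∀i, a PF.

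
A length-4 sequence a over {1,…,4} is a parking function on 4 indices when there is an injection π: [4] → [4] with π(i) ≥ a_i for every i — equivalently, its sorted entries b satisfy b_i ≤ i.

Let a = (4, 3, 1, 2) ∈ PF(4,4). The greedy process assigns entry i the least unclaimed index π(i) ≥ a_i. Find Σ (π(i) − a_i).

0

Σπ = 10 ({1..4} each once); Σa = 4+3+1+2 = 10; disp = 10−10 = 0.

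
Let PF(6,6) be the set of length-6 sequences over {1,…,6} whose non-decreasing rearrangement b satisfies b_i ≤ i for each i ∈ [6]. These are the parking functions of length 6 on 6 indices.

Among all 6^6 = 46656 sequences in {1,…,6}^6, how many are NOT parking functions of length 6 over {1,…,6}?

29849

|PF(6,6)| = (7−6)·7^(6−1) = 1×16807 = 16807 [KW]
E.g. (6,4,4,3,6,4) → sorted (3,4,4,4,6,6): b_1=3>1, not a PF.
Total 46656; non-PF = 46656−16807 = 29849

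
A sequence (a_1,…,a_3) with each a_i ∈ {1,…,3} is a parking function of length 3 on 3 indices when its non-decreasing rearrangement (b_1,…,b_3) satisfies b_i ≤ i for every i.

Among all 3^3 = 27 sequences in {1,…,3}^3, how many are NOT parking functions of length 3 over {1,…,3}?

|PF| = (4−3)·4^(3−1) = 1 · 16 = 16 (Konheim–Weiss)
E.g. (3,2,3) → sorted (2,3,3): b_1=2>1, not a PF.
So 27 − 16 = 11 fail.

11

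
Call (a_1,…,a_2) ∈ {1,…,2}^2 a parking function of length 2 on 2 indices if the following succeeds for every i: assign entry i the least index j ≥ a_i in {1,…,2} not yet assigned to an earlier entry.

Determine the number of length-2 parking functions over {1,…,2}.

|PF| = (2+1−2)·(2+1)^{2−1} = 1 · 3 = 3 (Pollak)
E.g. (1,2) → sorted (1,2): b_i ≤ i ∀i, a PF.

3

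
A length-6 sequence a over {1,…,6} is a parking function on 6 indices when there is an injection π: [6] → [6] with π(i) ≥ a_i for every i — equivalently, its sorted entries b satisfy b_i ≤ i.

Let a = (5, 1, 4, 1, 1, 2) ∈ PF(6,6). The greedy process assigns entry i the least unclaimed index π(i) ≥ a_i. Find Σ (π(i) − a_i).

Σπ = 21 ({1..6} each once); Σa = 5+1+4+1+1+2 = 14; disp = 21−14 = 7.

7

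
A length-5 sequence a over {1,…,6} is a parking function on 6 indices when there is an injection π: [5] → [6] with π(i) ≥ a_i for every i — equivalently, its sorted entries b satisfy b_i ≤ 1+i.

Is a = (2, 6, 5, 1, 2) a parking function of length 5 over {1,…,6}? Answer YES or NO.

Rearranged: b = (1, 2, 2, 5, 6).
  b_1=1 ≤ 2
  b_2=2 ≤ 3
  b_3=2 ≤ 4
  b_4=5 ≤ 5
  b_5=6 ≤ 6
All bounds hold ⇒ YES

YES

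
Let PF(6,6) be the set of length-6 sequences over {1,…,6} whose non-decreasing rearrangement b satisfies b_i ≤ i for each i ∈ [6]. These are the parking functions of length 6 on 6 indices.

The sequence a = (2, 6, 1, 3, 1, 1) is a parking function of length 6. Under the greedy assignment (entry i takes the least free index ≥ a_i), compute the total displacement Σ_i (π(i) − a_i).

Σπ = 6·7/2 = 21 (π permutes [6]); Σa = 2+6+1+3+1+1 = 14; disp = 21−14 = 7.

7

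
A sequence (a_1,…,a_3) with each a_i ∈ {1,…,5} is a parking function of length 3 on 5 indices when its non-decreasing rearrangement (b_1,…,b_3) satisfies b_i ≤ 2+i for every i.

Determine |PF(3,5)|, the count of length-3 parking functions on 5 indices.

#PF = (6−3)·6^(3−1) = 3 · 36 = 108 (Konheim–Weiss)
Check (5,1,1) → sorted (1,1,5): b_i ≤ 2+i ∀i, a PF.

108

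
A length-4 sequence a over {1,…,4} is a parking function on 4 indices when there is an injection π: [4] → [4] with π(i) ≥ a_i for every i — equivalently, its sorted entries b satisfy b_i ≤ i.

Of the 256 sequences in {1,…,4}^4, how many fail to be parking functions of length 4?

#PF = (4−4+1)·(4+1)^(4−1) = 1×125 = 125 (Pollak)
One tuple (3,3,4,3) → sorted (3,3,3,4): b_1=3>1, not a PF.
Total 256; non-PF = 256−125 = 131

131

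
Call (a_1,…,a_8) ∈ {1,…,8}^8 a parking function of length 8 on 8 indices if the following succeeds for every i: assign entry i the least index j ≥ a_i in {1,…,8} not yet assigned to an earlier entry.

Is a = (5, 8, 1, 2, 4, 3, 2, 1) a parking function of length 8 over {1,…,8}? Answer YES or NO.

Sorted: b = (1, 1, 2, 2, 3, 4, 5, 8).
  b_1=1 ≤ 1
  b_2=1 ≤ 2
  b_3=2 ≤ 3
  b_4=2 ≤ 4
  b_5=3 ≤ 5
  b_6=4 ≤ 6
  b_7=5 ≤ 7
  b_8=8 ≤ 8
All bounds hold ⇒ YES

YES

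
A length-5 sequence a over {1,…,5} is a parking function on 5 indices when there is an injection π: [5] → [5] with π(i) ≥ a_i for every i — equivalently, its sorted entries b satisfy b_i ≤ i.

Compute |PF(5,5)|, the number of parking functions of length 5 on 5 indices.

1296

|PF(5,5)| = (5−5+1)·(5+1)^(5−1) = 1 · 1296 = 1296 (Konheim–Weiss)
Example (2,4,2,4,1) → sorted (1,2,2,4,4): b_i ≤ i ∀i, a PF.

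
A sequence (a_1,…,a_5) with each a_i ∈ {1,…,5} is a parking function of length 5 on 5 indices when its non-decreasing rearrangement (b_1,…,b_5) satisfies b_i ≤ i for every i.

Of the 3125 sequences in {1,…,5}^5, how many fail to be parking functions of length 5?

1829

Count = 1·6^4 = 1 · 1296 = 1296 [KW]
E.g. (4,5,3,3,3) → sorted (3,3,3,4,5): b_1=3>1, not a PF.
Total 3125; non-PF = 3125−1296 = 1829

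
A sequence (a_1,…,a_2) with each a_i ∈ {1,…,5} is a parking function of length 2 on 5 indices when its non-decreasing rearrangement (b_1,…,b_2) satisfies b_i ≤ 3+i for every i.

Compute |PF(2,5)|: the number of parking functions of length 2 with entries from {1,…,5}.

#PF = 4·6^1 = 4·6 = 24 [KW]
Check (5,3) → sorted (3,5): b_i ≤ 3+i ∀i, a PF.

24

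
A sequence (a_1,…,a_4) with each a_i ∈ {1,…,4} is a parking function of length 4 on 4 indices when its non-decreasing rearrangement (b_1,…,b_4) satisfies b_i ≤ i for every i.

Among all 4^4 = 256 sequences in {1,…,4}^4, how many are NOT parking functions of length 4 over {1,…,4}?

131

Count = (5−4)·5^(4−1) = 1 · 125 = 125 (Konheim–Weiss)
Example (4,2,4,4) → sorted (2,4,4,4): b_1=2>1, not a PF.
Total 256; non-PF = 256−125 = 131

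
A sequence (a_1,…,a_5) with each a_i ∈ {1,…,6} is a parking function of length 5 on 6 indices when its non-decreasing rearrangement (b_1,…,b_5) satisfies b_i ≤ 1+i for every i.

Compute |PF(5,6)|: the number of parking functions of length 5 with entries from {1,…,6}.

|PF(5,6)| = 2·7^4 = 2×2401 = 4802
E.g. (5,1,4,3,1) → sorted (1,1,3,4,5): b_i ≤ 1+i ∀i, a PF.

4802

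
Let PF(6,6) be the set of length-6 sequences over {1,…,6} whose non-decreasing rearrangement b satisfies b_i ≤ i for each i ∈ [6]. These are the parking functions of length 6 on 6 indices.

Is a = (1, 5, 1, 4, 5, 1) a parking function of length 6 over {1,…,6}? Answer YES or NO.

YES

Sorted: b = (1, 1, 1, 4, 5, 5).
  b_1=1 ≤ 1
  b_2=1 ≤ 2
  b_3=1 ≤ 3
  b_4=4 ≤ 4
  b_5=5 ≤ 5
  b_6=5 ≤ 6
All bounds hold ⇒ YES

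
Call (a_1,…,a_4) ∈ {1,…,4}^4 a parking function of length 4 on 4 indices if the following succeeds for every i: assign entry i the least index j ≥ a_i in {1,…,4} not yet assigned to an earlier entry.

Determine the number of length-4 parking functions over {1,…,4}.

#PF = (5−4)·5^(4−1) = 1·125 = 125 (Konheim–Weiss)
Example (3,1,2,1) → sorted (1,1,2,3): b_i ≤ i ∀i, a PF.

125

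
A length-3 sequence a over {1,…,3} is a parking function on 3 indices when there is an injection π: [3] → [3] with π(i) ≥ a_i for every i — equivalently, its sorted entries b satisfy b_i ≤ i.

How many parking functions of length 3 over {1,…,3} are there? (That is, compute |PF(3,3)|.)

#PF = 1·4^2 = 1·16 = 16 (Konheim–Weiss)
One tuple (1,3,1) → sorted (1,1,3): b_i ≤ i ∀i, a PF.

16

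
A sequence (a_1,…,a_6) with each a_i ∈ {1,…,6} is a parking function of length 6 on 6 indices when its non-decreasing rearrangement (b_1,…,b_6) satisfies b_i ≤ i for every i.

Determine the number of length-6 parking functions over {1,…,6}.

16807

|PF| = 1·7^5 = 1 · 16807 = 16807
Check (3,5,1,4,2,6) → sorted (1,2,3,4,5,6): b_i ≤ i ∀i, a PF.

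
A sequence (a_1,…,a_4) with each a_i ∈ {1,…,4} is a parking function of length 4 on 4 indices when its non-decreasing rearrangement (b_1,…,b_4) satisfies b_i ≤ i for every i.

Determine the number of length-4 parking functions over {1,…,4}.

125

|PF(4,4)| = (5−4)·5^(4−1) = 1 · 125 = 125
Check (1,1,2,3) → sorted (1,1,2,3): b_i ≤ i ∀i, a PF.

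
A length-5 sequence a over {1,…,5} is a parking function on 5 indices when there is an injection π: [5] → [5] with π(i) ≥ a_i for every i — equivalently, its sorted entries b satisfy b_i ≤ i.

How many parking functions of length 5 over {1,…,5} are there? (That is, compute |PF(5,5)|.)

1296

Count = 1·6^4 = 1 · 1296 = 1296 [KW]
One tuple (2,3,4,3,1) → sorted (1,2,3,3,4): b_i ≤ i ∀i, a PF.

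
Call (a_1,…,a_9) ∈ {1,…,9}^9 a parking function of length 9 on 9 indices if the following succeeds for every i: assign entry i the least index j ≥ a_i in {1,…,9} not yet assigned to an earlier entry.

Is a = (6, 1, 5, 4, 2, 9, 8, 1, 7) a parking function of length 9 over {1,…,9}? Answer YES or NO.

Order a: b = (1, 1, 2, 4, 5, 6, 7, 8, 9).
  b_1=1 ≤ 1
  b_2=1 ≤ 2
  b_3=2 ≤ 3
  b_4=4 ≤ 4
  b_5=5 ≤ 5
  b_6=6 ≤ 6
  b_7=7 ≤ 7
  b_8=8 ≤ 8
  b_9=9 ≤ 9
All bounds hold ⇒ YES

YES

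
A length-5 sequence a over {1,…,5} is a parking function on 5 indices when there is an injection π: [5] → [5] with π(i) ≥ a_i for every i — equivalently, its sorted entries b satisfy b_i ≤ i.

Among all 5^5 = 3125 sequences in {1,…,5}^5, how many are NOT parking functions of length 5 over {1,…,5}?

1829

Count = (6−5)·6^(5−1) = 1 · 1296 = 1296 [KW]
Example (5,4,2,3,4) → sorted (2,3,4,4,5): b_1=2>1, not a PF.
5^5 − 1296 = 3125 − 1296 = 1829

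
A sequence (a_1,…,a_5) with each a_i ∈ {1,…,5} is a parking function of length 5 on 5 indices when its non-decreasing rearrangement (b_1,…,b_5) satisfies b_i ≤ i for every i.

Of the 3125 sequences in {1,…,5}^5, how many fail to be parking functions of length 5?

1829

Count = (6−5)·6^(5−1) = 1×1296 = 1296 (Pollak)
Check (3,5,5,4,3) → sorted (3,3,4,5,5): b_1=3>1, not a PF.
Total 3125; non-PF = 3125−1296 = 1829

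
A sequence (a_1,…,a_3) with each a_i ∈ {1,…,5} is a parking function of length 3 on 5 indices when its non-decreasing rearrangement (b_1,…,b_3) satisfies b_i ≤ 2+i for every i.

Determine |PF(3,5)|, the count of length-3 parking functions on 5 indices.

Count = (6−3)·6^(3−1) = 3·36 = 108 (Konheim–Weiss)
Check (2,5,2) → sorted (2,2,5): b_i ≤ 2+i ∀i, a PF.

108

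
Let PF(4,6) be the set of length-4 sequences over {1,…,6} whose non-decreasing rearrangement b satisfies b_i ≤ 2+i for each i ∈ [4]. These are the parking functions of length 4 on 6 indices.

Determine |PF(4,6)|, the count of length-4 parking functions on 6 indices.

1029

Count = 3·7^3 = 3×343 = 1029 [KW]
E.g. (1,2,2,4) → sorted (1,2,2,4): b_i ≤ 2+i ∀i, a PF.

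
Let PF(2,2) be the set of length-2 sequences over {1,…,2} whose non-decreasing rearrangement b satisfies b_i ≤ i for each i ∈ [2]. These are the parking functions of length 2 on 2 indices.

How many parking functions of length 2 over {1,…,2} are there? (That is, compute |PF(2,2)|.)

|PF(2,2)| = (2+1−2)·(2+1)^{2−1} = 1×3 = 3 (Konheim–Weiss)
E.g. (1,2) → sorted (1,2): b_i ≤ i ∀i, a PF.

3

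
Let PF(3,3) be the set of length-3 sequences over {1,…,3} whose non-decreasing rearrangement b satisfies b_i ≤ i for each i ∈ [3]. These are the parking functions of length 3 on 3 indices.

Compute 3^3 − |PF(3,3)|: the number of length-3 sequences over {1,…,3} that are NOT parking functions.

|PF(3,3)| = 1·4^2 = 1 · 16 = 16
Check (3,1,3) → sorted (1,3,3): b_2=3>2, not a PF.
3^3 − 16 = 27 − 16 = 11

11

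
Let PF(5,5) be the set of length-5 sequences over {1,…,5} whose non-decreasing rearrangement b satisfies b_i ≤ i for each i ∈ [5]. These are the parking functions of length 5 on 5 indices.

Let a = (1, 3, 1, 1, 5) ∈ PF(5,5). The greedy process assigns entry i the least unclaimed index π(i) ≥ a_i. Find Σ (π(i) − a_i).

4

Σπ = 15 ({1..5} each once); Σa = 1+3+1+1+5 = 11; disp = 15−11 = 4.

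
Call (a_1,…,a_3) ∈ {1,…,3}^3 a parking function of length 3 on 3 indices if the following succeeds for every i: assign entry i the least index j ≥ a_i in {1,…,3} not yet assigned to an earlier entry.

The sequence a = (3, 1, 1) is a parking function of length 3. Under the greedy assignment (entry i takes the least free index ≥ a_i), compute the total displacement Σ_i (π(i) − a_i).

1

Σπ = 3·4/2 = 6 (π permutes [3]); Σa = 3+1+1 = 5; disp = 6−5 = 1.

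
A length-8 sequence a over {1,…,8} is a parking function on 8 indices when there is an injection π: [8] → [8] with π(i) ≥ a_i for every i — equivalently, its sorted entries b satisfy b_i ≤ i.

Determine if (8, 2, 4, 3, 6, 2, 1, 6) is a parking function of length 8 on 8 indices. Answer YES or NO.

YES

Rearranged: b = (1, 2, 2, 3, 4, 6, 6, 8).
  b_1=1 ≤ 1
  b_2=2 ≤ 2
  b_3=2 ≤ 3
  b_4=3 ≤ 4
  b_5=4 ≤ 5
  b_6=6 ≤ 6
  b_7=6 ≤ 7
  b_8=8 ≤ 8
All bounds hold ⇒ YES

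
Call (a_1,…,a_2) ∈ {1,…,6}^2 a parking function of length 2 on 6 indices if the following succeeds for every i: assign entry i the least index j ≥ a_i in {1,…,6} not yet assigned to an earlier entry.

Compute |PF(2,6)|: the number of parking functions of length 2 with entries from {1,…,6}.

|PF(2,6)| = (6+1−2)·(6+1)^{2−1} = 5 · 7 = 35 (Pollak)
Example (6,5) → sorted (5,6): b_i ≤ 4+i ∀i, a PF.

35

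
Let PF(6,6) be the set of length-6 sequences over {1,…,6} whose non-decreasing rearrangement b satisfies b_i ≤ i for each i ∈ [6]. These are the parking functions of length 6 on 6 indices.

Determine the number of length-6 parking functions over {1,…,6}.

|PF(6,6)| = 1·7^5 = 1 · 16807 = 16807 [KW]
E.g. (3,3,2,5,1,1) → sorted (1,1,2,3,3,5): b_i ≤ i ∀i, a PF.

16807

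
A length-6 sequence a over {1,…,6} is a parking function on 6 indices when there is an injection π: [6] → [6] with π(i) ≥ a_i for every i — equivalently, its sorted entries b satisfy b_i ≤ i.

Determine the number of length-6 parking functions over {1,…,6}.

#PF = (6+1−6)·(6+1)^{6−1} = 1·16807 = 16807 [KW]
One tuple (2,3,1,2,3,6) → sorted (1,2,2,3,3,6): b_i ≤ i ∀i, a PF.

16807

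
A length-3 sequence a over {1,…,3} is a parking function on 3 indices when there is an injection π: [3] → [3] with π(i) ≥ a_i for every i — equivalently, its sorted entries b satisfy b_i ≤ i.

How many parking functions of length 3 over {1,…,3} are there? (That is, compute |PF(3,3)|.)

#PF = 1·4^2 = 1 · 16 = 16 (Pollak)
Check (1,1,2) → sorted (1,1,2): b_i ≤ i ∀i, a PF.

16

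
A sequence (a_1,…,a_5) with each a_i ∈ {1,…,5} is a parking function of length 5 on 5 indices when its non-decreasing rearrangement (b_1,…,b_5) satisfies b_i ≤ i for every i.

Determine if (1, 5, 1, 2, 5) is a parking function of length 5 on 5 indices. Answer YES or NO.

Order a: b = (1, 1, 2, 5, 5).
  b_1=1 ≤ 1
  b_2=1 ≤ 2
  b_3=2 ≤ 3
  b_4=5 > 4
  fails at i=4 ⇒ NO

NO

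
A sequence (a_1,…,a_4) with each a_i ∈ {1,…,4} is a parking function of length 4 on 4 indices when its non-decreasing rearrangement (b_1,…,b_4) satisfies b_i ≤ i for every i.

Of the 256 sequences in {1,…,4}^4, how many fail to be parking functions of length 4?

131

Count = (5−4)·5^(4−1) = 1×125 = 125 [KW]
Check (2,3,3,4) → sorted (2,3,3,4): b_1=2>1, not a PF.
4^4 − 125 = 256 − 125 = 131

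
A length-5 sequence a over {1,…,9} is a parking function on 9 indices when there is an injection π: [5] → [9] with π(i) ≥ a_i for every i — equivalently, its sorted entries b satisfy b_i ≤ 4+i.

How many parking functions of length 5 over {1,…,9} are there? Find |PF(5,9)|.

50000

#PF = (9−5+1)·(9+1)^(5−1) = 5·10000 = 50000 [KW]
E.g. (3,9,7,5,4) → sorted (3,4,5,7,9): b_i ≤ 4+i ∀i, a PF.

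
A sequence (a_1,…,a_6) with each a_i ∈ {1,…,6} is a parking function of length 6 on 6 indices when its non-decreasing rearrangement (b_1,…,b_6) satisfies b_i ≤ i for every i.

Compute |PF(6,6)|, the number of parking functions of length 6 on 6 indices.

16807

#PF = 1·7^5 = 1×16807 = 16807 [KW]
Check (2,3,1,2,4,3) → sorted (1,2,2,3,3,4): b_i ≤ i ∀i, a PF.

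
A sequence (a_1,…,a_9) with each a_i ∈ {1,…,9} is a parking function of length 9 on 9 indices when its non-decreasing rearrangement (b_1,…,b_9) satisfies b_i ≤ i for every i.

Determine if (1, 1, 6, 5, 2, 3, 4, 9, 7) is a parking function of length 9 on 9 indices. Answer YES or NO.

Order a: b = (1, 1, 2, 3, 4, 5, 6, 7, 9).
  b_1=1 ≤ 1
  b_2=1 ≤ 2
  b_3=2 ≤ 3
  b_4=3 ≤ 4
  b_5=4 ≤ 5
  b_6=5 ≤ 6
  b_7=6 ≤ 7
  b_8=7 ≤ 8
  b_9=9 ≤ 9
All bounds hold ⇒ YES

YES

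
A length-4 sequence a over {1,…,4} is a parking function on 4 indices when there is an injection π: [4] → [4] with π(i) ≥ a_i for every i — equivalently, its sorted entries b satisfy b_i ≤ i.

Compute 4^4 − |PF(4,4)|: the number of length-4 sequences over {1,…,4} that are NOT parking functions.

131

|PF(4,4)| = (4−4+1)·(4+1)^(4−1) = 1·125 = 125 (Konheim–Weiss)
Example (3,4,4,1) → sorted (1,3,4,4): b_2=3>2, not a PF.
So 256 − 125 = 131 fail.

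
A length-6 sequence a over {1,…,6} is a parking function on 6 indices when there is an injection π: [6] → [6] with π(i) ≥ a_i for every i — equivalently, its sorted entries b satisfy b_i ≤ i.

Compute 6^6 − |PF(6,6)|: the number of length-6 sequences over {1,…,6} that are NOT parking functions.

29849

|PF(6,6)| = 1·7^5 = 1 · 16807 = 16807 [KW]
One tuple (4,6,5,2,2,4) → sorted (2,2,4,4,5,6): b_1=2>1, not a PF.
6^6 − 16807 = 46656 − 16807 = 29849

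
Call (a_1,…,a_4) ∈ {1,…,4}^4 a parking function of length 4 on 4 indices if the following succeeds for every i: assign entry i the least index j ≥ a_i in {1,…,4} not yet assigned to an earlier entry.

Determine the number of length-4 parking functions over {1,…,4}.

#PF = (4−4+1)·(4+1)^(4−1) = 1 · 125 = 125 (Pollak)
Check (3,1,1,4) → sorted (1,1,3,4): b_i ≤ i ∀i, a PF.

125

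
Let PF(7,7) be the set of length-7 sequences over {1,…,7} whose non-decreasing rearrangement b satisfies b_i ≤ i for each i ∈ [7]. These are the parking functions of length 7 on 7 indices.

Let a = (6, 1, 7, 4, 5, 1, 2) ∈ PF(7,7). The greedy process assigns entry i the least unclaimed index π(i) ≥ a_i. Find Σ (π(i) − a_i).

Σπ = 7·8/2 = 28 (π permutes [7]); Σa = 6+1+7+4+5+1+2 = 26; disp = 28−26 = 2.

2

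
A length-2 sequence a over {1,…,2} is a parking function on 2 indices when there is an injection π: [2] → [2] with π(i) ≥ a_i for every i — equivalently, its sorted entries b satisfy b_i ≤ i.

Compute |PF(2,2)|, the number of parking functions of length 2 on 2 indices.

|PF| = (2+1−2)·(2+1)^{2−1} = 1 · 3 = 3 (Konheim–Weiss)
One tuple (1,2) → sorted (1,2): b_i ≤ i ∀i, a PF.

3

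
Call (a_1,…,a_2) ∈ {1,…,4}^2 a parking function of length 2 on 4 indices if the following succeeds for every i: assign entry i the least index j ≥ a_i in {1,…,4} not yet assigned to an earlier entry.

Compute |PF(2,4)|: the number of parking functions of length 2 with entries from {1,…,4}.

Count = 3·5^1 = 3×5 = 15 (Pollak)
One tuple (3,2) → sorted (2,3): b_i ≤ 2+i ∀i, a PF.

15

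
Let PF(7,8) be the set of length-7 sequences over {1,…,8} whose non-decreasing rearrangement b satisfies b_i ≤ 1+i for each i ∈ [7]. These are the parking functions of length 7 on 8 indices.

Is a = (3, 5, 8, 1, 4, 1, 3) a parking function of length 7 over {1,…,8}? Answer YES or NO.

YES

Sorted: b = (1, 1, 3, 3, 4, 5, 8).
  b_1=1 ≤ 2
  b_2=1 ≤ 3
  b_3=3 ≤ 4
  b_4=3 ≤ 5
  b_5=4 ≤ 6
  b_6=5 ≤ 7
  b_7=8 ≤ 8
All bounds hold ⇒ YES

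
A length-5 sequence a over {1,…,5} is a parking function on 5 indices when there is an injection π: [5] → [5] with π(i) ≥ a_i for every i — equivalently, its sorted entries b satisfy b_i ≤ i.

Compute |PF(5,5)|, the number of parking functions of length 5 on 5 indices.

#PF = 1·6^4 = 1·1296 = 1296 [KW]
Check (2,3,1,1,2) → sorted (1,1,2,2,3): b_i ≤ i ∀i, a PF.

1296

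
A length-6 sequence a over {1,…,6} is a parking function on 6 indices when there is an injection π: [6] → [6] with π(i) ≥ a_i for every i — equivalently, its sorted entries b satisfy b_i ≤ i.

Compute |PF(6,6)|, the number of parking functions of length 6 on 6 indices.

#PF = (6+1−6)·(6+1)^{6−1} = 1·16807 = 16807 (Konheim–Weiss)
E.g. (5,1,3,2,1,1) → sorted (1,1,1,2,3,5): b_i ≤ i ∀i, a PF.

16807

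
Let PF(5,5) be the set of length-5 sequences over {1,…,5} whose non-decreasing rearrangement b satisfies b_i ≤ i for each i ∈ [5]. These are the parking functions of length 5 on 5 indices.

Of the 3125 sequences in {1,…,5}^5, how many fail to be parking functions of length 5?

|PF(5,5)| = (5+1−5)·(5+1)^{5−1} = 1 · 1296 = 1296 (Konheim–Weiss)
Example (4,2,4,2,5) → sorted (2,2,4,4,5): b_1=2>1, not a PF.
5^5 − 1296 = 3125 − 1296 = 1829

1829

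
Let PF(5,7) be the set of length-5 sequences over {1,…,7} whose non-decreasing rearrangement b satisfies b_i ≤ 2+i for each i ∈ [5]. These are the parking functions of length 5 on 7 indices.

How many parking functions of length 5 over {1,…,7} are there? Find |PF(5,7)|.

Count = 3·8^4 = 3 · 4096 = 12288 (Konheim–Weiss)
E.g. (2,3,5,1,1) → sorted (1,1,2,3,5): b_i ≤ 2+i ∀i, a PF.

12288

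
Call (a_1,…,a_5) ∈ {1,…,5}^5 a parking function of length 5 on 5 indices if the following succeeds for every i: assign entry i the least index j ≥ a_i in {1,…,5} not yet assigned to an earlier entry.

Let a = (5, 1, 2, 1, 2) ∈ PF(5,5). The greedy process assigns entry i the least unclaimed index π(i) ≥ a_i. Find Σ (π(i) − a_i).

Σπ = 15 ({1..5} each once); Σa = 5+1+2+1+2 = 11; disp = 15−11 = 4.

4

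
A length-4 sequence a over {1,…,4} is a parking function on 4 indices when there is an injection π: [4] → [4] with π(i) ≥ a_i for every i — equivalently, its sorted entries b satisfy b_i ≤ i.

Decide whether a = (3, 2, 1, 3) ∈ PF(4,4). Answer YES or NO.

YES

Rearranged: b = (1, 2, 3, 3).
  b_1=1 ≤ 1
  b_2=2 ≤ 2
  b_3=3 ≤ 3
  b_4=3 ≤ 4
All bounds hold ⇒ YES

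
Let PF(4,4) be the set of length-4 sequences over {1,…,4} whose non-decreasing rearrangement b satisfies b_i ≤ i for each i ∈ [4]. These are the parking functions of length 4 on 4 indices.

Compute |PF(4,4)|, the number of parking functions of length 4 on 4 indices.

125

|PF(4,4)| = 1·5^3 = 1 · 125 = 125 (Konheim–Weiss)
One tuple (4,1,1,2) → sorted (1,1,2,4): b_i ≤ i ∀i, a PF.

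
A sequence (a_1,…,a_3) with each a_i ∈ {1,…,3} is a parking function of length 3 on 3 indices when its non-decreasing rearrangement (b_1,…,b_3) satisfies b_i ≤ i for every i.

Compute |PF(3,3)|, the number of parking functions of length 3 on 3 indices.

Count = (4−3)·4^(3−1) = 1 · 16 = 16 (Konheim–Weiss)
Example (1,2,3) → sorted (1,2,3): b_i ≤ i ∀i, a PF.

16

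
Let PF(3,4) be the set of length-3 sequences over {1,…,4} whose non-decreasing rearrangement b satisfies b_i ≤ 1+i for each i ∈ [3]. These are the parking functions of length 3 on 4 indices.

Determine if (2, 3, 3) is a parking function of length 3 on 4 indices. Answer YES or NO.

Rearranged: b = (2, 3, 3).
  b_1=2 ≤ 2
  b_2=3 ≤ 3
  b_3=3 ≤ 4
All bounds hold ⇒ YES

YES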